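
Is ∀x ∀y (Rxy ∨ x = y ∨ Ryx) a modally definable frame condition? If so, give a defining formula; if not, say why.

Not modally definable

Modal frame validity is preserved under disjoint unions.
Take 3 disjoint single-world reflexive frames: each is trivially connected, but their disjoint union has 3 worlds with no edge between distinct components, so it is not connected.
So no modal formula (or set of formulas) defines exactly the connected frames.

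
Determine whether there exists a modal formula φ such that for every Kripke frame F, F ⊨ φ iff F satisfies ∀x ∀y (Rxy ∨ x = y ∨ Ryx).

No — not modally definable

If a class were modally definable it would be closed under disjoint unions (Goldblatt–Thomason).
Take 2 disjoint single-world reflexive frames: each is trivially connected, but their disjoint union has 2 worlds with no edge between distinct components, so it is not connected.
Hence connectedness of R is not modally definable.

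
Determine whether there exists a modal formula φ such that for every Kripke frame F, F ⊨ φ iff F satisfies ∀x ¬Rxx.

Not definable by any modal formula

Any modally definable frame class is closed under surjective bounded morphisms.
The 2-cycle (worlds s,t with s→t→s) is irreflexive, and the map sending every world to a single reflexive point • is a surjective bounded morphism (forth: every edge maps to (•,•); back: every world has a successor). So any modal formula valid on the 2-cycle is also valid on the reflexive point, which is not irreflexive.
So no modal formula (or set of formulas) defines exactly the irreflexive frames.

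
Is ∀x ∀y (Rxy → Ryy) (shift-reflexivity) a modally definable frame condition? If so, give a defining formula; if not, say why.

Definable; □(□p → p) defines it

Yes: it is shift-reflexivity, defined by the T□ schema □(□p → p).
Suppose □(□p→p) is valid. Take Rxy and set V(p)={w : Ryw}. Then at y, □p holds; since □(□p→p) at x, □p→p at y, so p at y, i.e. Ryy.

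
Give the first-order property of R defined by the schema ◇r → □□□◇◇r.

∀x ∀y ∀z ((xRy ∧ xR³z) → ∃w (y = w ∧ zR²w))

This is a Sahlqvist (Geach-type) schema ◇^1□^0r → □^3◇^2r.
Minimal-valuation argument: fix x; take any y with xR^1y and any z with xR^3z. Set V(r) to the set of worlds R-reachable from y in exactly 0 steps. Then □^0r holds at y, so the antecedent holds at x; validity forces ◇^2r at z, giving a w with zR^2w and yR^0w.
First-order correspondent: ∀x ∀y ∀z ((xRy ∧ xR³z) → ∃w (y = w ∧ zR²w)).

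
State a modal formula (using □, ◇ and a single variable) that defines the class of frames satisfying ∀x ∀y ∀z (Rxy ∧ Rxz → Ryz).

◇s → □◇s

This is the Euclidean property; the standard corresponding axiom is 5: ◇s → □◇s.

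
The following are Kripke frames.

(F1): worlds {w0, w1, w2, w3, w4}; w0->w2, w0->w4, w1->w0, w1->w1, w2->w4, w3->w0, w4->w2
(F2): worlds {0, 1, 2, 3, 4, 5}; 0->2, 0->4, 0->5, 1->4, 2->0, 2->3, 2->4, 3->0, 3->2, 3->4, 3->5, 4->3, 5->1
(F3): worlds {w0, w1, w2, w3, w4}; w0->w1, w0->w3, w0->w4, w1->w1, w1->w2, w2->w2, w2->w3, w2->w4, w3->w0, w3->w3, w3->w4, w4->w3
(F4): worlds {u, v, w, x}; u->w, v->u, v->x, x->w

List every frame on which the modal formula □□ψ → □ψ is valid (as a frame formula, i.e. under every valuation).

(F3)

This is the axiom for density; its first-order frame correspondent is ∀x ∀y (Rxy → ∃z (Rxz ∧ Rzy)).
(F1): fails — Rw2w4 but no z with Rw2z and Rzw4.
(F2): fails — R51 but no z with R5z and Rz1.
(F3): holds.
(F4): fails — Rxw but no z with Rxz and Rzw.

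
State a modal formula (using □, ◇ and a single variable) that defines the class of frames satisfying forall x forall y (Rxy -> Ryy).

□(□r → r)

A defining formula is □(□r → r) (the T□ axiom).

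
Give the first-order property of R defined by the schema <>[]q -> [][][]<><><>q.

forall x forall y forall z ((xRy & x R^3 z) -> exists w (yRw & z R^3 w))

This is a Sahlqvist (Geach-type) schema ◇^1□^1q → □^3◇^3q.
First-order correspondent: forall x forall y forall z ((xRy & x R^3 z) -> exists w (yRw & z R^3 w)).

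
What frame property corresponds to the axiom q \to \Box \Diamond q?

symmetry

This schema is the B axiom.
Its frame correspondent is symmetry — \forall x \forall y (Rxy \to Ryx).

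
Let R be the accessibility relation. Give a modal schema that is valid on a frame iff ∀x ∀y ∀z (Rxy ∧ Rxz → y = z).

This is partial functionality; the standard corresponding axiom is CD: ◇ψ → □ψ.
Suppose ◇ψ→□ψ is valid. Take Rxy, Rxz and set V(ψ)={y}. Then ◇ψ at x, so □ψ at x, so ψ at z, i.e. z=y.

◇ψ → □ψ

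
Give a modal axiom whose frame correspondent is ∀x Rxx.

This is reflexivity; the standard corresponding axiom is T: □s → s.
Suppose □s→s is valid. At any x set V(s)={w : Rxw}. Then □s holds at x, so s holds at x, i.e. Rxx.

□s → s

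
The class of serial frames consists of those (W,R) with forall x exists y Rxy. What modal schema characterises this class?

A defining formula is □ψ → ◇ψ (the D axiom).
Suppose □ψ→◇ψ is valid. At any x set V(ψ)=W. Then □ψ at x, so ◇ψ at x, so x has a successor.

□ψ → ◇ψ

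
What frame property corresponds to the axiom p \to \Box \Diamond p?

Suppose p→□◇p is valid. Take Rxy and set V(p)={x}. Then p at x, so □◇p at x, so ◇p at y, so some z with Ryz has p; z=x, i.e. Ryx.
Conversely, on a frame with symmetry the schema holds at every world under every valuation.
So the correspondent is symmetry.

symmetry: \forall x \forall y (Rxy \to Ryx)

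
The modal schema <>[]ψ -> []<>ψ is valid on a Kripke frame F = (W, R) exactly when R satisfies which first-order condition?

Suppose ◇□ψ→□◇ψ is valid. Take Rxy, Rxz and set V(ψ)={w : Ryw}. Then □ψ at y so ◇□ψ at x, so □◇ψ at x, so ◇ψ at z, giving w with Rzw and Ryw.

convergence: forall x forall y forall z (Rxy & Rxz -> exists w (Ryw & Rzw))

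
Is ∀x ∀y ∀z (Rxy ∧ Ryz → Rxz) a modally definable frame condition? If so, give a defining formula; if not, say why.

The condition is transitivity. A defining modal formula is □q → □□q.

Definable; □q → □□q defines it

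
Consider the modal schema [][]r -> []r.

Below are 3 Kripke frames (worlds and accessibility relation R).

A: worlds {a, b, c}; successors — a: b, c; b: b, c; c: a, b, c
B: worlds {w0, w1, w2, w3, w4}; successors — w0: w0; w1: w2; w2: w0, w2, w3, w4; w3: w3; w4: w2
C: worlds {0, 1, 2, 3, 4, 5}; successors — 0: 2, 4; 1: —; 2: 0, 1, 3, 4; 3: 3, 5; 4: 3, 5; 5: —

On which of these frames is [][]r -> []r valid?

This is the axiom for density; its first-order frame correspondent is forall x forall y (Rxy -> exists z (Rxz & Rzy)).
A: satisfies the condition.
B: satisfies the condition.
C: fails — R02 but no z with R0z and Rz2.
Valid on: A, B.

A, B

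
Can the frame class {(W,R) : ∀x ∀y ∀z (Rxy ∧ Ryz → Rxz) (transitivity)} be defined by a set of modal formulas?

This is a Sahlqvist condition; the 4 axiom □p → □□p defines it.

Yes, by □p → □□p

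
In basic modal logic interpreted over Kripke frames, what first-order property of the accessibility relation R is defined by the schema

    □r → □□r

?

This schema is the 4 axiom.
It corresponds to transitivity: ∀x ∀y ∀z (Rxy ∧ Ryz → Rxz).

transitivity: ∀x ∀y ∀z (Rxy ∧ Ryz → Rxz)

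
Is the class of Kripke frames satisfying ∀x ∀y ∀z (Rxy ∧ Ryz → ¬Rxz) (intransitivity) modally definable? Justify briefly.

Not modally definable

Any modally definable frame class is closed under surjective bounded morphisms.
The 7-cycle (worlds a,b,c,d,e,f,g with a→b→c→d→e→f→g→a) is intransitive. Mapping every world to a single reflexive point • is a surjective bounded morphism; the reflexive point is not intransitive (R••∧R•• but R••).
So no modal formula (or set of formulas) defines exactly the intransitive frames.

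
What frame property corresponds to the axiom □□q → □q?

Density

Suppose □□q→□q is valid. Take Rxy and set V(q)={w : xR²w}. Then □□q at x, so □q at x, so q at y, i.e. ∃z(Rxz∧Rzy).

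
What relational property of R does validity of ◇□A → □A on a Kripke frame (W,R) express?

The Euclidean property

Equivalently (dual form): ◇A → □◇A.
Suppose ◇A→□◇A is valid. Take Rxy, Rxz and set V(A)={y}. Then ◇A at x, so □◇A at x, so ◇A at z, so some w with Rzw has A; w=y, i.e. Rzy. By symmetry of the argument, Ryz.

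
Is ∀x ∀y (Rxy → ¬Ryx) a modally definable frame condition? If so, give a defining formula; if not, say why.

No

Modal frame validity is preserved under surjective bounded morphisms.
The 4-cycle (worlds s,t,u,v with s→t→u→v→s) is asymmetric. Mapping every world to a single reflexive point • is a surjective bounded morphism, and the reflexive point is not asymmetric (R•• but asymmetry requires ¬R••).
So no modal formula (or set of formulas) defines exactly the asymmetric frames.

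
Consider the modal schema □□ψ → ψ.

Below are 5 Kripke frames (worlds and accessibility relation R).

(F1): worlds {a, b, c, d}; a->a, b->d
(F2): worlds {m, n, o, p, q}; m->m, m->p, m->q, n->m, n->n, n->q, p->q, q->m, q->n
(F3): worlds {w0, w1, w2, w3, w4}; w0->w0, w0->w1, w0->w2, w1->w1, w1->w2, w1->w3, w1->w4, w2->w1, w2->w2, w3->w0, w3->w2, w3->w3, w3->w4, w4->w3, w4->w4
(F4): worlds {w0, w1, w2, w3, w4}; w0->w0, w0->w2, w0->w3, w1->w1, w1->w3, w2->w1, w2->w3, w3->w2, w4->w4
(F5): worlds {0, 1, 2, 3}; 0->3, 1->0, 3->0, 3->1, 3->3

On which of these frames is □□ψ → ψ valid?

This is the axiom for a generalized confluence (Geach) condition; its first-order frame correspondent is ∀x ∃w (xR²w ∧ x = w).
(F1): fails — at b but no w with bR²w and b=w.
(F2): fails — at o but no w with oR²w and o=w.
(F3): condition met.
(F4): condition met.
(F5): fails — at 1 but no w with 1R²w and 1=w.
Valid on: (F3), (F4).

(F3), (F4)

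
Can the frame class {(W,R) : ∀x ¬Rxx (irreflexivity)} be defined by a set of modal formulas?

Not definable by any modal formula

Modal frame validity is preserved under surjective bounded morphisms.
The 4-cycle (worlds 0,1,2,3 with 0→1→2→3→0) is irreflexive, and the map sending every world to a single reflexive point • is a surjective bounded morphism (forth: every edge maps to (•,•); back: every world has a successor). So any modal formula valid on the 4-cycle is also valid on the reflexive point, which is not irreflexive.
So the class is not modally definable.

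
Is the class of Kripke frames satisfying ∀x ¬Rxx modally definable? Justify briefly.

Any modally definable frame class is closed under surjective bounded morphisms.
The 2-cycle (worlds s,t with s→t→s) is irreflexive, and the map sending every world to a single reflexive point • is a surjective bounded morphism (forth: every edge maps to (•,•); back: every world has a successor). So any modal formula valid on the 2-cycle is also valid on the reflexive point, which is not irreflexive.
Hence irreflexivity is not modally definable.

No — not modally definable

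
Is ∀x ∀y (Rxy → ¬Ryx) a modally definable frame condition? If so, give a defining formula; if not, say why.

No

Any modally definable frame class is closed under surjective bounded morphisms.
The 5-cycle (worlds 0,1,2,3,4 with 0→1→2→3→4→0) is asymmetric. Mapping every world to a single reflexive point • is a surjective bounded morphism, and the reflexive point is not asymmetric (R•• but asymmetry requires ¬R••).
Hence asymmetry is not modally definable.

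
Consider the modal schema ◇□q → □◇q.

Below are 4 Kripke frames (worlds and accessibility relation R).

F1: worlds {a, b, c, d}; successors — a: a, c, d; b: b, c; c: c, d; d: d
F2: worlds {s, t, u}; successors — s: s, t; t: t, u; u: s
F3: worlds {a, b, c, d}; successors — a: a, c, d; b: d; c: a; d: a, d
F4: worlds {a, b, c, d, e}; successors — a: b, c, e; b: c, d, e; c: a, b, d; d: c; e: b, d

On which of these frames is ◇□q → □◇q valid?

F1, F3

The schema corresponds to convergence: ∀x ∀y ∀z (Rxy ∧ Rxz → ∃w (Ryw ∧ Rzw)).
F1: condition met.
F2: fails — Rtt and Rtu but t and u have no common successor.
F3: condition met.
F4: fails — Rbc and Rbd but c and d have no common successor.
Valid on: F1, F3.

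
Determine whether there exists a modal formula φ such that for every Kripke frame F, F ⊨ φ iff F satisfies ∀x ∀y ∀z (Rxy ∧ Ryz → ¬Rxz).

Any modally definable frame class is closed under surjective bounded morphisms.
The 7-cycle (worlds w0,w1,w2,w3,w4,w5,w6 with w0→w1→w2→w3→w4→w5→w6→w0) is intransitive. Mapping every world to a single reflexive point • is a surjective bounded morphism; the reflexive point is not intransitive (R••∧R•• but R••).
So the class is not modally definable.

Not modally definable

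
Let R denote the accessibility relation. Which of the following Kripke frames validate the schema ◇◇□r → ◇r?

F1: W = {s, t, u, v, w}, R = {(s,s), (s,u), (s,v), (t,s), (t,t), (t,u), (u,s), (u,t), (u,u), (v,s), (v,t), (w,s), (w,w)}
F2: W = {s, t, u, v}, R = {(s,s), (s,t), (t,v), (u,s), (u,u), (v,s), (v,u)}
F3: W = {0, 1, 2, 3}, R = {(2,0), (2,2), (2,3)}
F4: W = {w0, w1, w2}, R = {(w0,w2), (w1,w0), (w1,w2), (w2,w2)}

This is the axiom for a generalized confluence (Geach) condition; its first-order frame correspondent is ∀x ∀y (xR²y → ∃w (yRw ∧ xRw)).
F1: satisfies the condition.
F2: fails — sR²t but no w with tRw and sRw.
F3: fails — 2R²0 but no w with 0Rw and 2Rw.
F4: satisfies the condition.
Valid on: F1, F4.

F1, F4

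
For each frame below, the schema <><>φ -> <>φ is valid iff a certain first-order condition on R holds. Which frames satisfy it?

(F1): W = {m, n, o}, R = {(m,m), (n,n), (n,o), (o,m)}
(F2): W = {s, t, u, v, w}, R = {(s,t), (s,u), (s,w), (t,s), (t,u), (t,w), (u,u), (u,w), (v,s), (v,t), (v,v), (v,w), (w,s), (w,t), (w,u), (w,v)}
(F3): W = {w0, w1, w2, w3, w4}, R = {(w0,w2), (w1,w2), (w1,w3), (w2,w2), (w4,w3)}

Frame correspondent (Sahlqvist): forall x forall y forall z (Rxy & Ryz -> Rxz) — i.e. transitivity.
(F1): fails — Rno and Rom but not Rnm.
(F2): fails — Rwt and Rtw but not Rww.
(F3): condition met.

(F3)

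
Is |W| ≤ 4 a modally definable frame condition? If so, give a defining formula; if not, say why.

Modal frame validity is preserved under disjoint unions.
Any modal formula valid on each of 5 disjoint one-world frames is valid on their disjoint union (validity is preserved under disjoint unions). Each one-world frame has |W|=1≤4, but the union has |W|=5.
Hence having at most 4 worlds is not modally definable.

Not modally definable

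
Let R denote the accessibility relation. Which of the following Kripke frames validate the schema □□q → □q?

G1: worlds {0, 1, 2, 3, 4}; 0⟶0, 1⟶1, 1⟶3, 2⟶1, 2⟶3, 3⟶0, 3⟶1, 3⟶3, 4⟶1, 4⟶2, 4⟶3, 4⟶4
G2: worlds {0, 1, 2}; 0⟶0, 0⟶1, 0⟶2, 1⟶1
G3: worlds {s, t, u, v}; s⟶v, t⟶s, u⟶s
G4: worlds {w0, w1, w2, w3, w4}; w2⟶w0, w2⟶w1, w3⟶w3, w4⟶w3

Frame correspondent (Sahlqvist): ∀x ∀y (Rxy → ∃z (Rxz ∧ Rzy)) — i.e. density.
G1: condition met.
G2: condition met.
G3: fails — Rus but no z with Ruz and Rzs.
G4: fails — Rw2w0 but no z with Rw2z and Rzw0.
Valid on: G1, G2.

G1, G2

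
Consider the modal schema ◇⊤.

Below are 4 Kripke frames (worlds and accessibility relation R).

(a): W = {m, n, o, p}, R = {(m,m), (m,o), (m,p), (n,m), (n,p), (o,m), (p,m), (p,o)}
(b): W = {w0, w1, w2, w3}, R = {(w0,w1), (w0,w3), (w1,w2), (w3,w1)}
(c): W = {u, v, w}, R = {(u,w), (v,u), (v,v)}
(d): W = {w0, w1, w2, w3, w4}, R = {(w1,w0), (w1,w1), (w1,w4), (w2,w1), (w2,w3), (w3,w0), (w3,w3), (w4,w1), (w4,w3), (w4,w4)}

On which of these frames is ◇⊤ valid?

(a)

This is the axiom for seriality; its first-order frame correspondent is ∀x ∃y Rxy.
(a): holds.
(b): fails — world w2 has no successor.
(c): fails — world w has no successor.
(d): fails — world w0 has no successor.
Valid on: (a).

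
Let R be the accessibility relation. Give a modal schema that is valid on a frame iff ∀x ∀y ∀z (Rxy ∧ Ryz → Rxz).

The condition is transitivity. The 4 schema □q → □□q defines it.
Suppose □q→□□q is valid. Take Rxy, Ryz and set V(q)={w : Rxw}. Then □q at x, so □□q at x, so □q at y, so q at z, i.e. Rxz.

□q → □□q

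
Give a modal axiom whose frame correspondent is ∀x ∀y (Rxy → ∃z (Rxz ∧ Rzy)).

A defining formula is □□p → □p (the C4 axiom).
Suppose □□p→□p is valid. Take Rxy and set V(p)={w : xR²w}. Then □□p at x, so □p at x, so p at y, i.e. ∃z(Rxz∧Rzy).

□□p → □p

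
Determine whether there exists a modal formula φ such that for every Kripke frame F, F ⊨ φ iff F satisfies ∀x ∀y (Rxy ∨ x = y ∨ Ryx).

Modal frame validity is preserved under disjoint unions.
Take 4 disjoint single-world reflexive frames: each is trivially connected, but their disjoint union has 4 worlds with no edge between distinct components, so it is not connected.
Hence connectedness of R is not modally definable.

No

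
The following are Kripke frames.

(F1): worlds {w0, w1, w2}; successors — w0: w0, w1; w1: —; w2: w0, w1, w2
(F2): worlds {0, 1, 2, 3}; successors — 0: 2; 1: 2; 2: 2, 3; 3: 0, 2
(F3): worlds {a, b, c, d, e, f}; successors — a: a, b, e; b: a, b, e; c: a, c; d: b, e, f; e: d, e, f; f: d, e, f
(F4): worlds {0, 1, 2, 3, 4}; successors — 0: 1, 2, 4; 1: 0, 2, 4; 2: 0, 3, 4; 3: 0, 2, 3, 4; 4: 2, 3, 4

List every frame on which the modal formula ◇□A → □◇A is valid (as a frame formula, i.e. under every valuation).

This is the axiom for convergence; its first-order frame correspondent is ∀x ∀y ∀z (Rxy ∧ Rxz → ∃w (Ryw ∧ Rzw)).
(F1): fails — Rw0w1 and Rw0w1 but w1 and w1 have no common successor.
(F2): ✓.
(F3): ✓.
(F4): ✓.
Valid on: (F2), (F3), (F4).

(F2), (F3), (F4)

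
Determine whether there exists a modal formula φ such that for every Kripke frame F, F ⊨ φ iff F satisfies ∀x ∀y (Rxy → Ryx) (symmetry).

Definable; r → □◇r defines it

This is a Sahlqvist condition; the B axiom r → □◇r defines it.
Suppose r→□◇r is valid. Take Rxy and set V(r)={x}. Then r at x, so □◇r at x, so ◇r at y, so some z with Ryz has r; z=x, i.e. Ryx.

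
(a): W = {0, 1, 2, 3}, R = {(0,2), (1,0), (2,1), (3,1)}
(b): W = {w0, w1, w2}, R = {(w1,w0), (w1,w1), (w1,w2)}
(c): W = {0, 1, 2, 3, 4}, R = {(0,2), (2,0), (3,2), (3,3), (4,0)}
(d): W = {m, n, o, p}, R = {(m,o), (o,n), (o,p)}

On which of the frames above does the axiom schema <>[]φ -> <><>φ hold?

This is the axiom for a generalized confluence (Geach) condition; its first-order frame correspondent is forall x forall y (xRy -> exists w (yRw & x R^2 w)).
(a): condition met.
(b): fails — w1Rw0 but no w with w0Rw and w1R²w.
(c): condition met.
(d): fails — oRn but no w with nRw and oR²w.
Valid on: (a), (c).

(a), (c)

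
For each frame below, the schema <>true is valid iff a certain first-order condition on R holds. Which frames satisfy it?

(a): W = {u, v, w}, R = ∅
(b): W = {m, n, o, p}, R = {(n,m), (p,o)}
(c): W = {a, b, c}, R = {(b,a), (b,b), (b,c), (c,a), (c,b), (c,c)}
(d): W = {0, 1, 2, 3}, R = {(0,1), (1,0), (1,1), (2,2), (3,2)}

Frame correspondent (Sahlqvist): forall x exists y Rxy — i.e. seriality.
(a): fails — world u has no successor.
(b): fails — world m has no successor.
(c): fails — world a has no successor.
(d): holds.
Valid on: (d).

(d)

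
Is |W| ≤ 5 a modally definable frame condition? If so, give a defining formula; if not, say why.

Any modally definable frame class is closed under disjoint unions.
Any modal formula valid on each of 6 disjoint one-world frames is valid on their disjoint union (validity is preserved under disjoint unions). Each one-world frame has |W|=1≤5, but the union has |W|=6.
So the class is not modally definable.

No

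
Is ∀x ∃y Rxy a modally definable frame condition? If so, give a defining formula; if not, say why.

Definable; □p → ◇p defines it

Yes: it is seriality, defined by the D schema □p → ◇p.
Suppose □p→◇p is valid. At any x set V(p)=W. Then □p at x, so ◇p at x, so x has a successor.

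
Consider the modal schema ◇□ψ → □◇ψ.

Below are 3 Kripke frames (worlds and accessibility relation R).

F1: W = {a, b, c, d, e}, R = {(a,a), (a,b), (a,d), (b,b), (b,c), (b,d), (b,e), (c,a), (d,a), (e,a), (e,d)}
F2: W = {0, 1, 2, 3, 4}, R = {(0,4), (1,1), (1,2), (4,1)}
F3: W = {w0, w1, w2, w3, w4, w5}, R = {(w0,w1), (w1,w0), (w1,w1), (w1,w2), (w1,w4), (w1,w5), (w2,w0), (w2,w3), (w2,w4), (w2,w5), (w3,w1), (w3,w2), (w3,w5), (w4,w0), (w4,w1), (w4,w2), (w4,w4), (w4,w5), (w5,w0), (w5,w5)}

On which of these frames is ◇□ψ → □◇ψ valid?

none

Frame correspondent (Sahlqvist): ∀x ∀y ∀z (Rxy ∧ Rxz → ∃w (Ryw ∧ Rzw)) — i.e. convergence.
F1: fails — Rab and Rad but b and d have no common successor.
F2: fails — R12 and R12 but 2 and 2 have no common successor.
F3: fails — Rw1w5 and Rw1w0 but w5 and w0 have no common successor.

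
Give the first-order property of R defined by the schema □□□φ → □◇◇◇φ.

∀x ∀z (xRz → ∃w (xR³w ∧ zR³w))

This is a Sahlqvist (Geach-type) schema ◇^0□^3φ → □^1◇^3φ.
First-order correspondent: ∀x ∀z (xRz → ∃w (xR³w ∧ zR³w)).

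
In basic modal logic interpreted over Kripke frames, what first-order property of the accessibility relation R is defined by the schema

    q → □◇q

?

Suppose q→□◇q is valid. Take Rxy and set V(q)={x}. Then q at x, so □◇q at x, so ◇q at y, so some z with Ryz has q; z=x, i.e. Ryx.

symmetry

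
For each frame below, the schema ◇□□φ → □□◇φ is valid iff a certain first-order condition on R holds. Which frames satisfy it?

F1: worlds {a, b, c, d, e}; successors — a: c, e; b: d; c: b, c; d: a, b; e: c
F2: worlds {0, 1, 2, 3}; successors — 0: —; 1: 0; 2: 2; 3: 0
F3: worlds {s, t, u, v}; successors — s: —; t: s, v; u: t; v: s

F2

This is the axiom for a generalized confluence (Geach) condition; its first-order frame correspondent is ∀x ∀y ∀z ((xRy ∧ xR²z) → ∃w (yR²w ∧ zRw)).
F1: fails — aRe, aR²b but no w with eR²w and bRw.
F2: ✓.
F3: fails — tRs, tR²s but no w with sR²w and sRw.
Valid on: F2.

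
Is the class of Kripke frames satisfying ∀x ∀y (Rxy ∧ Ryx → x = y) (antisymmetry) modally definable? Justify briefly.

If a class were modally definable it would be closed under surjective bounded morphisms (Goldblatt–Thomason).
The 6-cycle (worlds a,b,c,d,e,f with a→b→c→d→e→f→a) is antisymmetric. Sending even-indexed worlds to • and odd-indexed worlds to ∘ is a surjective bounded morphism onto the two-world frame with •↔∘, which is not antisymmetric.
So no modal formula (or set of formulas) defines exactly the antisymmetric frames.

No — not modally definable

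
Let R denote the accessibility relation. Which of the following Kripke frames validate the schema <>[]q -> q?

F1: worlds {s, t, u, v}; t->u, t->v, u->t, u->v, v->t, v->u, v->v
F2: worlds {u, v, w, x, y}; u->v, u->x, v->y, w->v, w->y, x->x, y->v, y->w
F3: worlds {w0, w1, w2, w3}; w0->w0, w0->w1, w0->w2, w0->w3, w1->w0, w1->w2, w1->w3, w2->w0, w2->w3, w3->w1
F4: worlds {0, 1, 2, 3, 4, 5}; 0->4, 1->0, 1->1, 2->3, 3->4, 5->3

Frame correspondent (Sahlqvist): forall x forall y (Rxy -> Ryx) — i.e. symmetry.
F1: satisfies the condition.
F2: fails — Ruv but not Rvu.
F3: fails — Rw1w2 but not Rw2w1.
F4: fails — R10 but not R01.

F1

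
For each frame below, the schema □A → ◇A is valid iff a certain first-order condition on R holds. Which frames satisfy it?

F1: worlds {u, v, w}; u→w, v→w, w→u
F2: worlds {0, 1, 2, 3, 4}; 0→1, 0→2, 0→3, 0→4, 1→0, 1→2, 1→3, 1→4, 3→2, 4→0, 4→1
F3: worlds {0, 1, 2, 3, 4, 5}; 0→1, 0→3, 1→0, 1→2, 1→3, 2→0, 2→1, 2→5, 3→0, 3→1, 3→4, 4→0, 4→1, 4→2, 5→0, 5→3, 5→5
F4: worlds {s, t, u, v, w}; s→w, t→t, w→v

F1, F3

Frame correspondent (Sahlqvist): ∀x ∃y Rxy — i.e. seriality.
F1: ✓.
F2: fails — world 2 has no successor.
F3: ✓.
F4: fails — world u has no successor.
Valid on: F1, F3.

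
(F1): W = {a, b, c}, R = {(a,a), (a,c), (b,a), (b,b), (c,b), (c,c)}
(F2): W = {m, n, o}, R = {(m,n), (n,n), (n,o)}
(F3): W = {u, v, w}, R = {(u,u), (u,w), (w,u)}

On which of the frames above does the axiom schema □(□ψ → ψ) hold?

The schema corresponds to shift-reflexivity: ∀x ∀y (Rxy → Ryy).
(F1): condition met.
(F2): fails — Rno but not Roo.
(F3): fails — Ruw but not Rww.

(F1)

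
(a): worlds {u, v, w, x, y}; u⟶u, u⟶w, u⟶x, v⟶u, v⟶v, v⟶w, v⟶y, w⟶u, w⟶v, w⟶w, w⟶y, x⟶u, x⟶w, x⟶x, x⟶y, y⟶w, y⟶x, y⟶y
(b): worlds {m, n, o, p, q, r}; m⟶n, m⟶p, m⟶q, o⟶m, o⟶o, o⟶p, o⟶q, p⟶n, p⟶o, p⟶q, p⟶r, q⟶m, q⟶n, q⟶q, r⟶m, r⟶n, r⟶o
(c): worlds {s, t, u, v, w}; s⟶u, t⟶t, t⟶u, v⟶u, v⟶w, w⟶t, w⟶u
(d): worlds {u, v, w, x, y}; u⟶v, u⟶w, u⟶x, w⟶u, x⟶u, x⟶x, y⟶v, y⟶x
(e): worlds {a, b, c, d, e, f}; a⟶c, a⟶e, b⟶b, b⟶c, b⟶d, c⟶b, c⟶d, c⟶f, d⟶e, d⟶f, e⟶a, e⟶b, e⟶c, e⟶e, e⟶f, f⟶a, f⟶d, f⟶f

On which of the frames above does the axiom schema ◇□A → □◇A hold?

(a)

Frame correspondent (Sahlqvist): ∀x ∀y ∀z (Rxy ∧ Rxz → ∃w (Ryw ∧ Rzw)) — i.e. convergence.
(a): holds.
(b): fails — Rmq and Rmn but q and n have no common successor.
(c): fails — Rsu and Rsu but u and u have no common successor.
(d): fails — Ruv and Ruv but v and v have no common successor.
(e): fails — Rbb and Rbd but b and d have no common successor.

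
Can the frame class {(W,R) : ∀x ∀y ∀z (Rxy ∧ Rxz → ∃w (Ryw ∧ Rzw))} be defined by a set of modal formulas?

Yes — defined by ◇□r → □◇r

The condition is convergence. A defining modal formula is ◇□r → □◇r.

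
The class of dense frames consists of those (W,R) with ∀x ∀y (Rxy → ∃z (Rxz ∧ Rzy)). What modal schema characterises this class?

□□ψ → □ψ

A defining formula is □□ψ → □ψ (the C4 axiom).
Suppose □□ψ→□ψ is valid. Take Rxy and set V(ψ)={w : xR²w}. Then □□ψ at x, so □ψ at x, so ψ at y, i.e. ∃z(Rxz∧Rzy).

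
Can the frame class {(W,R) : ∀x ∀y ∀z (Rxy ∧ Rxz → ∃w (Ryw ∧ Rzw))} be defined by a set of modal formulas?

Yes, by ◇□q → □◇q

Yes: it is convergence, defined by the .2 schema ◇□q → □◇q.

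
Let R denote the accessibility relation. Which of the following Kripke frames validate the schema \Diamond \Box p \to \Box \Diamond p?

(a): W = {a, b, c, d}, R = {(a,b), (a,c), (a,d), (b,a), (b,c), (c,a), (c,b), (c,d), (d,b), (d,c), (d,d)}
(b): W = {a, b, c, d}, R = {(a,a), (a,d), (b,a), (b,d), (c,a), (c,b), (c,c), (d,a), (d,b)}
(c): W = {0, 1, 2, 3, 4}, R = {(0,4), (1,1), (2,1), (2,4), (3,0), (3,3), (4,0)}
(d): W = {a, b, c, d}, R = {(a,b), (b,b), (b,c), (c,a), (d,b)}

This is the axiom for convergence; its first-order frame correspondent is \forall x \forall y \forall z (Rxy \wedge Rxz \to \exists w (Ryw \wedge Rzw)).
(a): satisfies the condition.
(b): satisfies the condition.
(c): fails — R21 and R24 but 1 and 4 have no common successor.
(d): fails — Rbc and Rbb but c and b have no common successor.
Valid on: (a), (b).

(a), (b)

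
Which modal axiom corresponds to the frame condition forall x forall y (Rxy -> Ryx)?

q → □◇q

A defining formula is q → □◇q (the B axiom).
Suppose q→□◇q is valid. Take Rxy and set V(q)={x}. Then q at x, so □◇q at x, so ◇q at y, so some z with Ryz has q; z=x, i.e. Ryx.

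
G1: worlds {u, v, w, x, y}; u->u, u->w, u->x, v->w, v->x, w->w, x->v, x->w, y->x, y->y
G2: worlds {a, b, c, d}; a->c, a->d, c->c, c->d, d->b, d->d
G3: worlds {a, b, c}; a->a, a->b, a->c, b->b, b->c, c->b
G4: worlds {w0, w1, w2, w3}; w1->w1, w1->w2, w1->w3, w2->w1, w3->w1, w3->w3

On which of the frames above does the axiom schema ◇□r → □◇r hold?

G3, G4

This is the axiom for convergence; its first-order frame correspondent is ∀x ∀y ∀z (Rxy ∧ Rxz → ∃w (Ryw ∧ Rzw)).
G1: fails — Ryx and Ryy but x and y have no common successor.
G2: fails — Rdd and Rdb but d and b have no common successor.
G3: condition met.
G4: condition met.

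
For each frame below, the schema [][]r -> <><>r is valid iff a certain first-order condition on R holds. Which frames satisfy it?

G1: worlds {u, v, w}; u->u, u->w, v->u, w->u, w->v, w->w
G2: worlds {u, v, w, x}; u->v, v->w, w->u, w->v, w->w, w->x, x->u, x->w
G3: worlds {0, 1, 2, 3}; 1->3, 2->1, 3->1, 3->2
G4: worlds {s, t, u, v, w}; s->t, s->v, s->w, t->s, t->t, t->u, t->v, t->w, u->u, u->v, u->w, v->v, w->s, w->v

G1, G2, G4

This is the axiom for a generalized confluence (Geach) condition; its first-order frame correspondent is forall x exists w (x R^2 w & x R^2 w).
G1: condition met.
G2: condition met.
G3: fails — at 0 but no w with 0R²w and 0R²w.
G4: condition met.
Valid on: G1, G2, G4.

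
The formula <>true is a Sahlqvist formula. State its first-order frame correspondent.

This is a form of the D axiom.
Its frame correspondent is seriality — forall x exists y Rxy.

seriality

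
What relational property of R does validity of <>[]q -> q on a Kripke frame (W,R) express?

symmetry

This is a form of the B axiom.
Its frame correspondent is symmetry — forall x forall y (Rxy -> Ryx).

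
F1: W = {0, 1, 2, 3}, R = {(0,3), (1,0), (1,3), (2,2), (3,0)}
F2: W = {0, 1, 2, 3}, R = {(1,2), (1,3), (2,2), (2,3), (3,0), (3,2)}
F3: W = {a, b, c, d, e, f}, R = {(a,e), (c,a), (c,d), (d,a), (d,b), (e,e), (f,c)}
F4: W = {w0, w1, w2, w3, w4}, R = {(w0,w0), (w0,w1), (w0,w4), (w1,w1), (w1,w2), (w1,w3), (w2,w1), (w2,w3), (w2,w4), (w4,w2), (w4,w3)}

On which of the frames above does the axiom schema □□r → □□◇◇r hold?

F1

The schema corresponds to a generalized confluence (Geach) condition: ∀x ∀z (xR²z → ∃w (xR²w ∧ zR²w)).
F1: ✓.
F2: fails — 1R²0 but no w with 1R²w and 0R²w.
F3: fails — cR²b but no w with cR²w and bR²w.
F4: fails — w0R²w3 but no w with w0R²w and w3R²w.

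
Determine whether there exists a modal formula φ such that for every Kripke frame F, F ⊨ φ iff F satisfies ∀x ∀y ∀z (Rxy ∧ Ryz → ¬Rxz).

If a class were modally definable it would be closed under surjective bounded morphisms (Goldblatt–Thomason).
The 3-cycle (worlds s,t,u with s→t→u→s) is intransitive. Mapping every world to a single reflexive point • is a surjective bounded morphism; the reflexive point is not intransitive (R••∧R•• but R••).
So no modal formula (or set of formulas) defines exactly the intransitive frames.

No — not modally definable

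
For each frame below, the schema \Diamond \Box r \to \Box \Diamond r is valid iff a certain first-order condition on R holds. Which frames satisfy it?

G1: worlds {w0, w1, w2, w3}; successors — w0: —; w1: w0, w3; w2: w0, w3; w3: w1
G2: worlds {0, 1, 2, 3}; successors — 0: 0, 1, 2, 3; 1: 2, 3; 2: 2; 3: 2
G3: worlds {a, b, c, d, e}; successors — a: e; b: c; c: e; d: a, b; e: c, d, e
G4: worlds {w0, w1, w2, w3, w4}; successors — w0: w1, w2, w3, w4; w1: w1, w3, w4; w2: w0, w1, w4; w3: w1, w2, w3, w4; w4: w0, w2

This is the axiom for convergence; its first-order frame correspondent is \forall x \forall y \forall z (Rxy \wedge Rxz \to \exists w (Ryw \wedge Rzw)).
G1: fails — Rw1w0 and Rw1w0 but w0 and w0 have no common successor.
G2: condition met.
G3: fails — Rdb and Rda but b and a have no common successor.
G4: fails — Rw0w4 and Rw0w1 but w4 and w1 have no common successor.
Valid on: G2.

G2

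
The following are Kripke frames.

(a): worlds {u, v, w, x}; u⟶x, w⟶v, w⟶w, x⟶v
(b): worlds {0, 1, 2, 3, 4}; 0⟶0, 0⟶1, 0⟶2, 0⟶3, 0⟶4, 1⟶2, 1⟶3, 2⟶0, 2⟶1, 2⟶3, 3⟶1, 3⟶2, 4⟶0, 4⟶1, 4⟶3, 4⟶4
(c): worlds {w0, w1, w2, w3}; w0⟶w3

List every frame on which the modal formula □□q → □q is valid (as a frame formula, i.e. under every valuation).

This is the axiom for density; its first-order frame correspondent is ∀x ∀y (Rxy → ∃z (Rxz ∧ Rzy)).
(a): fails — Rxv but no z with Rxz and Rzv.
(b): satisfies the condition.
(c): fails — Rw0w3 but no z with Rw0z and Rzw3.

(b)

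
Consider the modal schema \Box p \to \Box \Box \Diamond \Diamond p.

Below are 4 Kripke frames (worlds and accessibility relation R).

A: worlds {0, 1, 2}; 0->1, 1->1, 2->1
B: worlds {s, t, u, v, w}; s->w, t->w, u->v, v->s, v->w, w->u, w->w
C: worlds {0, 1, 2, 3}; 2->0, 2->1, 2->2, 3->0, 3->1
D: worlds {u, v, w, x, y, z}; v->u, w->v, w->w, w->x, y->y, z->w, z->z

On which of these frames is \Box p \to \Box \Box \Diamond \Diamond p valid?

The schema corresponds to a generalized confluence (Geach) condition: \forall x \forall z (x R^2 z \to \exists w (xRw \wedge z R^2 w)).
A: ✓.
B: fails — uR²s but no w* with uRw* and sR²w*.
C: fails — 2R²0 but no w with 2Rw and 0R²w.
D: fails — wR²u but no t with wRt and uR²t.

A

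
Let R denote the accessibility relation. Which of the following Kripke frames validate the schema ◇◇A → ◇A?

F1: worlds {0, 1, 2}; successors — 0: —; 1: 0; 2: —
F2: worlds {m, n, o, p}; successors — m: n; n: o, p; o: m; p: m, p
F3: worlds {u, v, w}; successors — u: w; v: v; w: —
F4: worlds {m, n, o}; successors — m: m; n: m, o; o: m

F1, F3, F4

The schema corresponds to transitivity: ∀x ∀y ∀z (Rxy ∧ Ryz → Rxz).
F1: condition met.
F2: fails — Rom and Rmn but not Ron.
F3: condition met.
F4: condition met.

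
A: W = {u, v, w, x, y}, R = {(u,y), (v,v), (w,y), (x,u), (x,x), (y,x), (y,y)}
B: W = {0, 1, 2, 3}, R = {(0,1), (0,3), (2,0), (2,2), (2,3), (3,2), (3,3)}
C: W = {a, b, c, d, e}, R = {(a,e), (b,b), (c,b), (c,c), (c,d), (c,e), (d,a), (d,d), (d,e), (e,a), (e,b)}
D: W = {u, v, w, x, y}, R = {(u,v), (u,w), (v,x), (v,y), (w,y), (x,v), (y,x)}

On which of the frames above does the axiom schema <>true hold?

This is the axiom for seriality; its first-order frame correspondent is forall x exists y Rxy.
A: ✓.
B: fails — world 1 has no successor.
C: ✓.
D: ✓.

A, C, D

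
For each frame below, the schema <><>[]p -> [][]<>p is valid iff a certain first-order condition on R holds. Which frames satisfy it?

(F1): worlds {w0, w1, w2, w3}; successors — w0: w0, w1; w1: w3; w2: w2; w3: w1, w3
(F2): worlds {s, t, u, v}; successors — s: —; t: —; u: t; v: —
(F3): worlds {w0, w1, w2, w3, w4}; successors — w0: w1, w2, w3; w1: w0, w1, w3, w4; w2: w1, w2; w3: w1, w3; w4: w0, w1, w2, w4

The schema corresponds to a generalized confluence (Geach) condition: forall x forall y forall z ((x R^2 y & x R^2 z) -> exists w (yRw & zRw)).
(F1): fails — w0R²w0, w0R²w1 but no w with w0Rw and w1Rw.
(F2): satisfies the condition.
(F3): satisfies the condition.
Valid on: (F2), (F3).

(F2), (F3)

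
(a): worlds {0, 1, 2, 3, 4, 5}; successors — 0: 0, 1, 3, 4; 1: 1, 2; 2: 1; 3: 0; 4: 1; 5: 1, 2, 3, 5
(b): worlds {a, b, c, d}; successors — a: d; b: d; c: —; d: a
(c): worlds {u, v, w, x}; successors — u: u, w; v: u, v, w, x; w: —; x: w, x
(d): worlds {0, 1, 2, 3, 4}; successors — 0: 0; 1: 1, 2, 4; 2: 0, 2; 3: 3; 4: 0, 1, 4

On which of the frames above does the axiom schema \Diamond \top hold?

This is the axiom for seriality; its first-order frame correspondent is \forall x \exists y Rxy.
(a): satisfies the condition.
(b): fails — world c has no successor.
(c): fails — world w has no successor.
(d): satisfies the condition.
Valid on: (a), (d).

(a), (d)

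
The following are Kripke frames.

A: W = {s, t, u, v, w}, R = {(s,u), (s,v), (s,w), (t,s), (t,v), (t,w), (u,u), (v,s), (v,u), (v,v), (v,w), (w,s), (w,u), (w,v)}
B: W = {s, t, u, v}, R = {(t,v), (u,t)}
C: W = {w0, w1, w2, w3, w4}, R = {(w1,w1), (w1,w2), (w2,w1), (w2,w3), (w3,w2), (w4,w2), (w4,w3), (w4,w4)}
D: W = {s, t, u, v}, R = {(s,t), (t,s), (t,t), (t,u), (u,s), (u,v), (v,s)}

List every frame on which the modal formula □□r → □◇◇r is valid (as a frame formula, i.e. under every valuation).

This is the axiom for a generalized confluence (Geach) condition; its first-order frame correspondent is ∀x ∀z (xRz → ∃w (xR²w ∧ zR²w)).
A: condition met.
B: fails — tRv but no w with tR²w and vR²w.
C: condition met.
D: condition met.
Valid on: A, C, D.

A, C, D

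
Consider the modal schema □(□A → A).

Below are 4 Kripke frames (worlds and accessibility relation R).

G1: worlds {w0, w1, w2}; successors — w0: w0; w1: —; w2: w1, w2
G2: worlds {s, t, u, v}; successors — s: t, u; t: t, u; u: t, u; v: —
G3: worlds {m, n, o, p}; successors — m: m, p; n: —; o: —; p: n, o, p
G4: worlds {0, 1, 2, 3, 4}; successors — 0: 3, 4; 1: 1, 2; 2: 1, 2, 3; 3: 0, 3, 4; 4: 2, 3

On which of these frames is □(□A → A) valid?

The schema corresponds to shift-reflexivity: ∀x ∀y (Rxy → Ryy).
G1: fails — Rw2w1 but not Rw1w1.
G2: ✓.
G3: fails — Rpn but not Rnn.
G4: fails — R34 but not R44.
Valid on: G2.

G2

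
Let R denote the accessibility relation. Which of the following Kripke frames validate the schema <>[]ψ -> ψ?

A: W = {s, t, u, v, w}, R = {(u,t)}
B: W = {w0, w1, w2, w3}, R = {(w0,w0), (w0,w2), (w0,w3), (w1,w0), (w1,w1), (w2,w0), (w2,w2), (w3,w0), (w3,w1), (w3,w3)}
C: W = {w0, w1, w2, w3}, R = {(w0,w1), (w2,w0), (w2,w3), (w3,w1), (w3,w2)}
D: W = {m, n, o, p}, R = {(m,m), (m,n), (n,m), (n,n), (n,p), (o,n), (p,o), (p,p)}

none

The schema corresponds to a generalized confluence (Geach) condition: forall x forall y (xRy -> exists w (yRw & x = w)).
A: fails — uRt but no w* with tRw* and u=w*.
B: fails — w1Rw0 but no w with w0Rw and w1=w.
C: fails — w0Rw1 but no w with w1Rw and w0=w.
D: fails — nRp but no w with pRw and n=w.
Valid on no frame.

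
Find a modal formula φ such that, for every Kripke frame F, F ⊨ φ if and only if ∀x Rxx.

This is reflexivity; the standard corresponding axiom is T: □p → p.
Suppose □p→p is valid. At any x set V(p)={w : Rxw}. Then □p holds at x, so p holds at x, i.e. Rxx.

□p → p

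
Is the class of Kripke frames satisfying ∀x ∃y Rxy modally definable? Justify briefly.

This is a Sahlqvist condition; the D axiom □r → ◇r defines it.
Suppose □r→◇r is valid. At any x set V(r)=W. Then □r at x, so ◇r at x, so x has a successor.

Yes — defined by □r → ◇r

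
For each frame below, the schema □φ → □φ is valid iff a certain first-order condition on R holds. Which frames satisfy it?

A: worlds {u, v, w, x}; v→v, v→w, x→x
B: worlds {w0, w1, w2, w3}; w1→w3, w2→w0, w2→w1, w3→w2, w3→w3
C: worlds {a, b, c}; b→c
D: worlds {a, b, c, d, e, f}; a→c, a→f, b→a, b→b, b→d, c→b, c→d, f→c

A, B, C, D

Frame correspondent (Sahlqvist): ∀x ∀z (xRz → ∃w (xRw ∧ z = w)) — i.e. a generalized confluence (Geach) condition.
A: holds.
B: holds.
C: holds.
D: holds.
Valid on: A, B, C, D.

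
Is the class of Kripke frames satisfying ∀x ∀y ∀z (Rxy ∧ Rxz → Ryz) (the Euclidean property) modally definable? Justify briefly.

Yes — defined by ◇r → □◇r

Yes: it is the Euclidean property, defined by the 5 schema ◇r → □◇r.
Suppose ◇r→□◇r is valid. Take Rxy, Rxz and set V(r)={y}. Then ◇r at x, so □◇r at x, so ◇r at z, so some w with Rzw has r; w=y, i.e. Rzy. By symmetry of the argument, Ryz.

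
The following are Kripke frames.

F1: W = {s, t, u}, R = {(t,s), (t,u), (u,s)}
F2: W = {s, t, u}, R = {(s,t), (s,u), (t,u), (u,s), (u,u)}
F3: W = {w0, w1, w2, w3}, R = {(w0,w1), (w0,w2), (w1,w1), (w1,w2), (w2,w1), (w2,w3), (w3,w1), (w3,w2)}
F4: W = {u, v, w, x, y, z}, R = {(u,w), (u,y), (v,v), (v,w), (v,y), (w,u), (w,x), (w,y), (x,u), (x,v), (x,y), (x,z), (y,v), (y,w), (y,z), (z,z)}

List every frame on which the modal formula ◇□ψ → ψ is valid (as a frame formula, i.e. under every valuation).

This is the axiom for symmetry; its first-order frame correspondent is ∀x ∀y (Rxy → Ryx).
F1: fails — Rus but not Rsu.
F2: fails — Rtu but not Rut.
F3: fails — Rw3w1 but not Rw1w3.
F4: fails — Rvw but not Rwv.
Valid on no frame.

none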